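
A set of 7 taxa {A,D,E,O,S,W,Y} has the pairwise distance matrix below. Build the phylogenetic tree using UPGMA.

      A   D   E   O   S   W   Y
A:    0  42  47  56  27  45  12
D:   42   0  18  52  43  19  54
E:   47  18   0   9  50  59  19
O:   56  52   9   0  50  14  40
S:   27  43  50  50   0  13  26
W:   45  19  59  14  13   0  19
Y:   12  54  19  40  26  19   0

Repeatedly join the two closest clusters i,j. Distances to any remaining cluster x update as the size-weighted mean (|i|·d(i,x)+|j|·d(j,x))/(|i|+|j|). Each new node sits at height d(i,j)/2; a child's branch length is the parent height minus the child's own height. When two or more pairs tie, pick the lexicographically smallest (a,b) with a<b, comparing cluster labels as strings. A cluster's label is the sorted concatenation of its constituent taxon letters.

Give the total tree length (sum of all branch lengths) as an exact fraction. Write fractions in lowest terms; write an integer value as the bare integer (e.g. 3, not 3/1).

iteration 1: select E,O (d=9); attach at lengths (9/2, 9/2); label the merged cluster EO
  updated: d(A,EO)=103/2, d(D,EO)=35, d(EO,S)=50, d(EO,W)=73/2, d(EO,Y)=59/2
iteration 2: select A,Y (d=12); attach at lengths (6, 6); label the merged cluster AY
  updated: d(AY,D)=48, d(AY,EO)=81/2, d(AY,S)=53/2, d(AY,W)=32
iteration 3: select S,W (d=13); attach at lengths (13/2, 13/2); label the merged cluster SW
  updated: d(AY,SW)=117/4, d(D,SW)=31, d(EO,SW)=173/4
iteration 4: select AY,SW (d=117/4); attach at lengths (69/8, 65/8); label the merged cluster ASWY
  updated: d(ASWY,D)=79/2, d(ASWY,EO)=335/8
iteration 5: select D,EO (d=35); attach at lengths (35/2, 13); label the merged cluster DEO
  updated: d(ASWY,DEO)=493/12
iteration 6: select ASWY,DEO (d=493/12); attach at lengths (71/12, 73/24); label the merged cluster ADEOSWY
final tree: (((A:6,Y:6):69/8,(S:13/2,W:13/2):65/8):71/12,(D:35/2,(E:9/2,O:9/2):13):73/24)
total length: 2165/24

2165/24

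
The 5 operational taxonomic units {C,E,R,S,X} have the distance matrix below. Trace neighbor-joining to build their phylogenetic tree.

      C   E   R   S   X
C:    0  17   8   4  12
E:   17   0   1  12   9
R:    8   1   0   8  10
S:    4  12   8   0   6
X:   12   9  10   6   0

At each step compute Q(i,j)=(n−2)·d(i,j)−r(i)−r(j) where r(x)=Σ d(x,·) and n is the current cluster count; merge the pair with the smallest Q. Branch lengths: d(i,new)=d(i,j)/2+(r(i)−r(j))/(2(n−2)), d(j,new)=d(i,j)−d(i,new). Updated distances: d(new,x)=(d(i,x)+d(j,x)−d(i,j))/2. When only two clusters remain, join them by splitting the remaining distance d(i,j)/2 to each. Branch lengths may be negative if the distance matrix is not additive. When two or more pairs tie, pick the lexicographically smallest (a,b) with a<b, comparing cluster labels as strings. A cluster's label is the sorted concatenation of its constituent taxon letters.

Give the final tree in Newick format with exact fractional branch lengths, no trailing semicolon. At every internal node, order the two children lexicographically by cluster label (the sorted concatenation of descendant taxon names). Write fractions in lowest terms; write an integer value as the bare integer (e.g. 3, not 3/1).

(((C:33/8,S:-1/8):27/8,(E:5/2,R:-3/2):43/8):29/16,X:29/16)

step 1: merge (E,R) at d=1, Q=-63; branch lengths E→5/2, R→-3/2; new cluster ER
  updated: d(C,ER)=12, d(ER,S)=19/2, d(ER,X)=9
step 2: merge (C,S) at d=4, Q=-79/2; branch lengths C→33/8, S→-1/8; new cluster CS
  updated: d(CS,ER)=35/4, d(CS,X)=7
step 3: merge (CS,ER) at d=35/4, Q=-99/4; branch lengths CS→27/8, ER→43/8; new cluster CERS
  updated: d(CERS,X)=29/8
step 4: merge (CERS,X) at d=29/8; branch lengths CERS→29/16, X→29/16; new cluster CERSX
final tree: (((C:33/8,S:-1/8):27/8,(E:5/2,R:-3/2):43/8):29/16,X:29/16)
total length: 139/8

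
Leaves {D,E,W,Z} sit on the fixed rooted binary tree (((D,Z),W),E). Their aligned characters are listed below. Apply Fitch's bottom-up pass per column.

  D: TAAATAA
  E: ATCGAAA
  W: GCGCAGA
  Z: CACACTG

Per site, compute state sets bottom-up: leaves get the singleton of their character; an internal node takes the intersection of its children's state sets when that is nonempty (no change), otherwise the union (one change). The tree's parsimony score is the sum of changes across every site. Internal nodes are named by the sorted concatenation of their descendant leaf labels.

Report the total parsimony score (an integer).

14

[col 0] DZ: children D:{T}, Z:{C} ∪→ {C,T}; cost 1
[col 0] DWZ: children DZ:{C,T}, W:{G} ∪→ {C,G,T}; cost 1
[col 0] DEWZ: children DWZ:{C,G,T}, E:{A} ∪→ {A,C,G,T}; cost 1
[col 1] DZ: children D:{A}, Z:{A} ∩→ {A}; cost 0
[col 1] DWZ: children DZ:{A}, W:{C} ∪→ {A,C}; cost 1
[col 1] DEWZ: children DWZ:{A,C}, E:{T} ∪→ {A,C,T}; cost 1
[col 2] DZ: children D:{A}, Z:{C} ∪→ {A,C}; cost 1
[col 2] DWZ: children DZ:{A,C}, W:{G} ∪→ {A,C,G}; cost 1
[col 2] DEWZ: children DWZ:{A,C,G}, E:{C} ∩→ {C}; cost 0
[col 3] DZ: children D:{A}, Z:{A} ∩→ {A}; cost 0
[col 3] DWZ: children DZ:{A}, W:{C} ∪→ {A,C}; cost 1
[col 3] DEWZ: children DWZ:{A,C}, E:{G} ∪→ {A,C,G}; cost 1
[col 4] DZ: children D:{T}, Z:{C} ∪→ {C,T}; cost 1
[col 4] DWZ: children DZ:{C,T}, W:{A} ∪→ {A,C,T}; cost 1
[col 4] DEWZ: children DWZ:{A,C,T}, E:{A} ∩→ {A}; cost 0
[col 5] DZ: children D:{A}, Z:{T} ∪→ {A,T}; cost 1
[col 5] DWZ: children DZ:{A,T}, W:{G} ∪→ {A,G,T}; cost 1
[col 5] DEWZ: children DWZ:{A,G,T}, E:{A} ∩→ {A}; cost 0
[col 6] DZ: children D:{A}, Z:{G} ∪→ {A,G}; cost 1
[col 6] DWZ: children DZ:{A,G}, W:{A} ∩→ {A}; cost 0
[col 6] DEWZ: children DWZ:{A}, E:{A} ∩→ {A}; cost 0
per-site changes: [3, 2, 2, 2, 2, 2, 1]; total = 14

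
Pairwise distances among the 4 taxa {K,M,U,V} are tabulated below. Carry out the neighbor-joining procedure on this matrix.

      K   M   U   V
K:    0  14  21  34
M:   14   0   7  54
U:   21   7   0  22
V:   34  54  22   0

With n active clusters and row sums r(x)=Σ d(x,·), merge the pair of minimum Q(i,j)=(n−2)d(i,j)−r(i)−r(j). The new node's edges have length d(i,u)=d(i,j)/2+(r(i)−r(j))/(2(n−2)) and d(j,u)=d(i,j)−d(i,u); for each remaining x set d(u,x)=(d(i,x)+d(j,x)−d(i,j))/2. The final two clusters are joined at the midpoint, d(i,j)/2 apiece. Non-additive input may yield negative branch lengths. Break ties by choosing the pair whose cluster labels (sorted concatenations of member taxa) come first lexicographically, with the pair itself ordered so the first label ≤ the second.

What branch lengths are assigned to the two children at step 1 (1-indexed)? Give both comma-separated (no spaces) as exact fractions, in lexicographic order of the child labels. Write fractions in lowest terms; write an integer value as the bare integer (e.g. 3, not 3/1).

step 1: merge (K,M) at d=14, Q=-116; branch lengths K→11/2, M→17/2; new cluster KM
  updated: d(KM,U)=7, d(KM,V)=37
step 2: merge (KM,U) at d=7, Q=-66; branch lengths KM→11, U→-4; new cluster KMU
  updated: d(KMU,V)=26
step 3: merge (KMU,V) at d=26; branch lengths KMU→13, V→13; new cluster KMUV
final tree: (((K:11/2,M:17/2):11,U:-4):13,V:13)
total length: 47

11/2,17/2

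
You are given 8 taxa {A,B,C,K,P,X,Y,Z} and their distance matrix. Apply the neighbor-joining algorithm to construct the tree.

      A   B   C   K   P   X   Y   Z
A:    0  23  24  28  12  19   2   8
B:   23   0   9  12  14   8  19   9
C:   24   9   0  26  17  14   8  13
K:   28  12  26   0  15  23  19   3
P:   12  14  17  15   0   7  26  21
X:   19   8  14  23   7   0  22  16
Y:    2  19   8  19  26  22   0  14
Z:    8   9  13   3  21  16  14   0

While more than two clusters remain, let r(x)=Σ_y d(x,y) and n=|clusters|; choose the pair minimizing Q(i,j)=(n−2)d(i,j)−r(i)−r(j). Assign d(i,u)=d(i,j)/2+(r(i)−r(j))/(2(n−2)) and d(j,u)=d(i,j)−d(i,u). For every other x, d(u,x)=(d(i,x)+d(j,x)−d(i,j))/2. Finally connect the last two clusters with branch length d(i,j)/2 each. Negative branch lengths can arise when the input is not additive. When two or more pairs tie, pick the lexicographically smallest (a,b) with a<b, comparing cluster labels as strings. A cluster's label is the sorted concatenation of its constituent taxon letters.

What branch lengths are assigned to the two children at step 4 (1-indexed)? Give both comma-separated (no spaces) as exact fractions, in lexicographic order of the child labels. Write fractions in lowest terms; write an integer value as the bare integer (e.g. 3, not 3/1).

iteration 1: select A,Y (d=2, Q=-214); attach at lengths (3/2, 1/2); label the merged cluster AY
  updated: d(AY,B)=20, d(AY,C)=15, d(AY,K)=45/2, d(AY,P)=18, d(AY,X)=39/2, d(AY,Z)=10
iteration 2: select K,Z (d=3, Q=-317/2); attach at lengths (89/20, -29/20); label the merged cluster KZ
  updated: d(AY,KZ)=59/4, d(B,KZ)=9, d(C,KZ)=18, d(KZ,P)=33/2, d(KZ,X)=18
iteration 3: select P,X (d=7, Q=-111); attach at lengths (17/4, 11/4); label the merged cluster PX
  updated: d(AY,PX)=61/4, d(B,PX)=15/2, d(C,PX)=12, d(KZ,PX)=55/4
iteration 4: select AY,KZ (d=59/4, Q=-305/4); attach at lengths (215/24, 139/24); label the merged cluster AKYZ
  updated: d(AKYZ,B)=57/8, d(AKYZ,C)=73/8, d(AKYZ,PX)=57/8
iteration 5: select AKYZ,PX (d=57/8, Q=-143/4); attach at lengths (11/4, 35/8); label the merged cluster AKPXYZ
  updated: d(AKPXYZ,B)=15/4, d(AKPXYZ,C)=7
iteration 6: select AKPXYZ,B (d=15/4, Q=-79/4); attach at lengths (7/8, 23/8); label the merged cluster ABKPXYZ
  updated: d(ABKPXYZ,C)=49/8
iteration 7: select ABKPXYZ,C (d=49/8); attach at lengths (49/16, 49/16); label the merged cluster ABCKPXYZ
final tree: (((((A:3/2,Y:1/2):215/24,(K:89/20,Z:-29/20):139/24):11/4,(P:17/4,X:11/4):35/8):7/8,B:23/8):49/16,C:49/16)
total length: 175/4

215/24,139/24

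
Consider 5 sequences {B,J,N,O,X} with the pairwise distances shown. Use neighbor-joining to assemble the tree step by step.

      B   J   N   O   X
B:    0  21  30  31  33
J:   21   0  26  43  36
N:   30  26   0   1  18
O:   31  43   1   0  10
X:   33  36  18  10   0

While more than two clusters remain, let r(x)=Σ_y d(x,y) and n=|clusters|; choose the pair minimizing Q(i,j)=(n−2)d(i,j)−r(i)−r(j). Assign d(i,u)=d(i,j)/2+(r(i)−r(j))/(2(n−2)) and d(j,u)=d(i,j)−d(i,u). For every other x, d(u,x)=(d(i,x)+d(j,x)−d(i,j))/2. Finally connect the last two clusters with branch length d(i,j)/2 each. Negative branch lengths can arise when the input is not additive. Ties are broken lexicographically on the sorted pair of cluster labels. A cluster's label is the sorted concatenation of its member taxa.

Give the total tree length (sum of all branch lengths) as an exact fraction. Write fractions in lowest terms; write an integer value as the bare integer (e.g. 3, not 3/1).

103/2

step 1: merge (B,J) at d=21, Q=-178; branch lengths B→26/3, J→37/3; new cluster BJ
  updated: d(BJ,N)=35/2, d(BJ,O)=53/2, d(BJ,X)=24
step 2: merge (BJ,X) at d=24, Q=-72; branch lengths BJ→16, X→8; new cluster BJX
  updated: d(BJX,N)=23/4, d(BJX,O)=25/4
step 3: merge (BJX,N) at d=23/4, Q=-13; branch lengths BJX→11/2, N→1/4; new cluster BJNX
  updated: d(BJNX,O)=3/4
step 4: merge (BJNX,O) at d=3/4; branch lengths BJNX→3/8, O→3/8; new cluster BJNOX
final tree: ((((B:26/3,J:37/3):16,X:8):11/2,N:1/4):3/8,O:3/8)
total length: 103/2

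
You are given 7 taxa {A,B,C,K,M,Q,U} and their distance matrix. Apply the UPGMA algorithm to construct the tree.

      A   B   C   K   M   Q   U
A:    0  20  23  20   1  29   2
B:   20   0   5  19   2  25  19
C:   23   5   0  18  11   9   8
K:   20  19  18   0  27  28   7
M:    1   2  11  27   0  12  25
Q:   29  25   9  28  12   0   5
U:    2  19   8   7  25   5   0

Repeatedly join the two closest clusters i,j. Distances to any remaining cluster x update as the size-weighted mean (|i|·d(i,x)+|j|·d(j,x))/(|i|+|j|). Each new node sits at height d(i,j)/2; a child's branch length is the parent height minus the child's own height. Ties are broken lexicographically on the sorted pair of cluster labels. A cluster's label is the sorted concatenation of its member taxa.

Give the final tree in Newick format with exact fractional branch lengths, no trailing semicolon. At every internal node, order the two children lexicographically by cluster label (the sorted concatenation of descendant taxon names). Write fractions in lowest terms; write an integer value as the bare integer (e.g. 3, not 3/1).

iteration 1: select A,M (d=1); attach at lengths (1/2, 1/2); label the merged cluster AM
  updated: d(AM,B)=11, d(AM,C)=17, d(AM,K)=47/2, d(AM,Q)=41/2, d(AM,U)=27/2
iteration 2: select B,C (d=5); attach at lengths (5/2, 5/2); label the merged cluster BC
  updated: d(AM,BC)=14, d(BC,K)=37/2, d(BC,Q)=17, d(BC,U)=27/2
iteration 3: select Q,U (d=5); attach at lengths (5/2, 5/2); label the merged cluster QU
  updated: d(AM,QU)=17, d(BC,QU)=61/4, d(K,QU)=35/2
iteration 4: select AM,BC (d=14); attach at lengths (13/2, 9/2); label the merged cluster ABCM
  updated: d(ABCM,K)=21, d(ABCM,QU)=129/8
iteration 5: select ABCM,QU (d=129/8); attach at lengths (17/16, 89/16); label the merged cluster ABCMQU
  updated: d(ABCMQU,K)=119/6
iteration 6: select ABCMQU,K (d=119/6); attach at lengths (89/48, 119/12); label the merged cluster ABCKMQU
final tree: ((((A:1/2,M:1/2):13/2,(B:5/2,C:5/2):9/2):17/16,(Q:5/2,U:5/2):89/16):89/48,K:119/12)
total length: 1939/48

((((A:1/2,M:1/2):13/2,(B:5/2,C:5/2):9/2):17/16,(Q:5/2,U:5/2):89/16):89/48,K:119/12)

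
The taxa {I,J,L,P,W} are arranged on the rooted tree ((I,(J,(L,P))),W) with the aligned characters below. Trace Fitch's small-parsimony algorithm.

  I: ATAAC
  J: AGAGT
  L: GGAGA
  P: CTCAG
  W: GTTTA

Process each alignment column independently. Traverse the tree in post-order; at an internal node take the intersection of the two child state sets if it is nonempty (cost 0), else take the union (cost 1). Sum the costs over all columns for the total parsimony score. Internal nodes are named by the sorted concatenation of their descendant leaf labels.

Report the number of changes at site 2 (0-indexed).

2

LP@0: {G} ∪ {C} = {C,G} (union, +1)
JLP@0: {A} ∪ {C,G} = {A,C,G} (union, +1)
IJLP@0: {A} ∩ {A,C,G} = {A} (intersection, +0)
IJLPW@0: {A} ∪ {G} = {A,G} (union, +1)
LP@1: {G} ∪ {T} = {G,T} (union, +1)
JLP@1: {G} ∩ {G,T} = {G} (intersection, +0)
IJLP@1: {T} ∪ {G} = {G,T} (union, +1)
IJLPW@1: {G,T} ∩ {T} = {T} (intersection, +0)
LP@2: {A} ∪ {C} = {A,C} (union, +1)
JLP@2: {A} ∩ {A,C} = {A} (intersection, +0)
IJLP@2: {A} ∩ {A} = {A} (intersection, +0)
IJLPW@2: {A} ∪ {T} = {A,T} (union, +1)
LP@3: {G} ∪ {A} = {A,G} (union, +1)
JLP@3: {G} ∩ {A,G} = {G} (intersection, +0)
IJLP@3: {A} ∪ {G} = {A,G} (union, +1)
IJLPW@3: {A,G} ∪ {T} = {A,G,T} (union, +1)
LP@4: {A} ∪ {G} = {A,G} (union, +1)
JLP@4: {T} ∪ {A,G} = {A,G,T} (union, +1)
IJLP@4: {C} ∪ {A,G,T} = {A,C,G,T} (union, +1)
IJLPW@4: {A,C,G,T} ∩ {A} = {A} (intersection, +0)
per-site changes: [3, 2, 2, 3, 3]; total = 13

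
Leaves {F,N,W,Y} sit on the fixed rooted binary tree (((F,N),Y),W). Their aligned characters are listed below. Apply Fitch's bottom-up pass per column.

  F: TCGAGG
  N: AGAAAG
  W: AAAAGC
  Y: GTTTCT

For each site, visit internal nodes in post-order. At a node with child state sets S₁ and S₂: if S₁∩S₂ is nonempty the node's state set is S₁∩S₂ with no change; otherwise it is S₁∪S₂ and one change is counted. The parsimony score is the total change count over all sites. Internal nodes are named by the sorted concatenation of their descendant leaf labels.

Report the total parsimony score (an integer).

FN@0: {T} ∪ {A} = {A,T} (union, +1)
FNY@0: {A,T} ∪ {G} = {A,G,T} (union, +1)
FNWY@0: {A,G,T} ∩ {A} = {A} (intersection, +0)
FN@1: {C} ∪ {G} = {C,G} (union, +1)
FNY@1: {C,G} ∪ {T} = {C,G,T} (union, +1)
FNWY@1: {C,G,T} ∪ {A} = {A,C,G,T} (union, +1)
FN@2: {G} ∪ {A} = {A,G} (union, +1)
FNY@2: {A,G} ∪ {T} = {A,G,T} (union, +1)
FNWY@2: {A,G,T} ∩ {A} = {A} (intersection, +0)
FN@3: {A} ∩ {A} = {A} (intersection, +0)
FNY@3: {A} ∪ {T} = {A,T} (union, +1)
FNWY@3: {A,T} ∩ {A} = {A} (intersection, +0)
FN@4: {G} ∪ {A} = {A,G} (union, +1)
FNY@4: {A,G} ∪ {C} = {A,C,G} (union, +1)
FNWY@4: {A,C,G} ∩ {G} = {G} (intersection, +0)
FN@5: {G} ∩ {G} = {G} (intersection, +0)
FNY@5: {G} ∪ {T} = {G,T} (union, +1)
FNWY@5: {G,T} ∪ {C} = {C,G,T} (union, +1)
per-site changes: [2, 3, 2, 1, 2, 2]; total = 12

12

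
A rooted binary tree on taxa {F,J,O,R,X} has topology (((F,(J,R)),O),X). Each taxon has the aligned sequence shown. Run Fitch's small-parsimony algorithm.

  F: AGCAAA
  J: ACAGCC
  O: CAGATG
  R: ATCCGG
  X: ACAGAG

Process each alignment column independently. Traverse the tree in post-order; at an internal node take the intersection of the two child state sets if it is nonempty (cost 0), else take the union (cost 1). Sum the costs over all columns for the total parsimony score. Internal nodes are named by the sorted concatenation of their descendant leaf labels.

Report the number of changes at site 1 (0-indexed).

3

site 0, node JR: J={A} ∩ R={A} → {A} (+0)
site 0, node FJR: F={A} ∩ JR={A} → {A} (+0)
site 0, node FJOR: FJR={A} ∪ O={C} → {A,C} (+1)
site 0, node FJORX: FJOR={A,C} ∩ X={A} → {A} (+0)
site 1, node JR: J={C} ∪ R={T} → {C,T} (+1)
site 1, node FJR: F={G} ∪ JR={C,T} → {C,G,T} (+1)
site 1, node FJOR: FJR={C,G,T} ∪ O={A} → {A,C,G,T} (+1)
site 1, node FJORX: FJOR={A,C,G,T} ∩ X={C} → {C} (+0)
site 2, node JR: J={A} ∪ R={C} → {A,C} (+1)
site 2, node FJR: F={C} ∩ JR={A,C} → {C} (+0)
site 2, node FJOR: FJR={C} ∪ O={G} → {C,G} (+1)
site 2, node FJORX: FJOR={C,G} ∪ X={A} → {A,C,G} (+1)
site 3, node JR: J={G} ∪ R={C} → {C,G} (+1)
site 3, node FJR: F={A} ∪ JR={C,G} → {A,C,G} (+1)
site 3, node FJOR: FJR={A,C,G} ∩ O={A} → {A} (+0)
site 3, node FJORX: FJOR={A} ∪ X={G} → {A,G} (+1)
site 4, node JR: J={C} ∪ R={G} → {C,G} (+1)
site 4, node FJR: F={A} ∪ JR={C,G} → {A,C,G} (+1)
site 4, node FJOR: FJR={A,C,G} ∪ O={T} → {A,C,G,T} (+1)
site 4, node FJORX: FJOR={A,C,G,T} ∩ X={A} → {A} (+0)
site 5, node JR: J={C} ∪ R={G} → {C,G} (+1)
site 5, node FJR: F={A} ∪ JR={C,G} → {A,C,G} (+1)
site 5, node FJOR: FJR={A,C,G} ∩ O={G} → {G} (+0)
site 5, node FJORX: FJOR={G} ∩ X={G} → {G} (+0)
per-site changes: [1, 3, 3, 3, 3, 2]; total = 15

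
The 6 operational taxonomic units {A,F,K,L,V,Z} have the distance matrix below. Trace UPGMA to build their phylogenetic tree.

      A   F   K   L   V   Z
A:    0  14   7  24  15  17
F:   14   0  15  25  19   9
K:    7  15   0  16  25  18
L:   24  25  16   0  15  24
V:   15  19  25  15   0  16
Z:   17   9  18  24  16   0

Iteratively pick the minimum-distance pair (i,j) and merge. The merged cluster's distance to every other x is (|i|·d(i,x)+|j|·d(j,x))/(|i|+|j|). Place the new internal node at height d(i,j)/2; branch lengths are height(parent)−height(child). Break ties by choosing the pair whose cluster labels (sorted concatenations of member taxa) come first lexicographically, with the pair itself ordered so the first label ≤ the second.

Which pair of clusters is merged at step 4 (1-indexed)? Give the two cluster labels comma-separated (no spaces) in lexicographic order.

AK,FZ

1. join A+K (d=7) ⇒ AK; edges |A|=7/2, |K|=7/2
  updated: d(AK,F)=29/2, d(AK,L)=20, d(AK,V)=20, d(AK,Z)=35/2
2. join F+Z (d=9) ⇒ FZ; edges |F|=9/2, |Z|=9/2
  updated: d(AK,FZ)=16, d(FZ,L)=49/2, d(FZ,V)=35/2
3. join L+V (d=15) ⇒ LV; edges |L|=15/2, |V|=15/2
  updated: d(AK,LV)=20, d(FZ,LV)=21
4. join AK+FZ (d=16) ⇒ AFKZ; edges |AK|=9/2, |FZ|=7/2
  updated: d(AFKZ,LV)=41/2
5. join AFKZ+LV (d=41/2) ⇒ AFKLVZ; edges |AFKZ|=9/4, |LV|=11/4
final tree: (((A:7/2,K:7/2):9/2,(F:9/2,Z:9/2):7/2):9/4,(L:15/2,V:15/2):11/4)
total length: 44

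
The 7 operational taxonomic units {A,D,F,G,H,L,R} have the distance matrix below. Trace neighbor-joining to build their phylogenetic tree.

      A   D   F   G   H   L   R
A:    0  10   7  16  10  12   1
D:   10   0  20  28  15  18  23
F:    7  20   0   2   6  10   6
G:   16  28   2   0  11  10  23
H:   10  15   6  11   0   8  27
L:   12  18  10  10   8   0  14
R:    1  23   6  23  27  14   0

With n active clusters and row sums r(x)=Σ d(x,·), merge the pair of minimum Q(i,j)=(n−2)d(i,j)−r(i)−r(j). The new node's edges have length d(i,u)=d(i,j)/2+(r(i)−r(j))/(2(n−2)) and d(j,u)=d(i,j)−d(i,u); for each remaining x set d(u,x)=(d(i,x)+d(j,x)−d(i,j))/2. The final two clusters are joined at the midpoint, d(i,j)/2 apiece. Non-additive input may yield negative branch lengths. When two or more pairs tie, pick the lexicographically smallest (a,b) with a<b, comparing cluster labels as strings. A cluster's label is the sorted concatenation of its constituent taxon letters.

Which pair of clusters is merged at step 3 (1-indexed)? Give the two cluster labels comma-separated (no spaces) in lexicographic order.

iteration 1: select A,R (d=1, Q=-145); attach at lengths (-33/10, 43/10); label the merged cluster AR
  updated: d(AR,D)=16, d(AR,F)=6, d(AR,G)=19, d(AR,H)=18, d(AR,L)=25/2
iteration 2: select F,G (d=2, Q=-106); attach at lengths (-9/4, 17/4); label the merged cluster FG
  updated: d(AR,FG)=23/2, d(D,FG)=23, d(FG,H)=15/2, d(FG,L)=9
iteration 3: select AR,D (d=16, Q=-82); attach at lengths (17/3, 31/3); label the merged cluster ADR
  updated: d(ADR,FG)=37/4, d(ADR,H)=17/2, d(ADR,L)=29/4
iteration 4: select ADR,L (d=29/4, Q=-139/4); attach at lengths (61/16, 55/16); label the merged cluster ADLR
  updated: d(ADLR,FG)=11/2, d(ADLR,H)=37/8
iteration 5: select ADLR,FG (d=11/2, Q=-141/8); attach at lengths (21/16, 67/16); label the merged cluster ADFGLR
  updated: d(ADFGLR,H)=53/16
iteration 6: select ADFGLR,H (d=53/16); attach at lengths (53/32, 53/32); label the merged cluster ADFGHLR
final tree: (((((A:-33/10,R:43/10):17/3,D:31/3):61/16,L:55/16):21/16,(F:-9/4,G:17/4):67/16):53/32,H:53/32)
total length: 561/16

AR,D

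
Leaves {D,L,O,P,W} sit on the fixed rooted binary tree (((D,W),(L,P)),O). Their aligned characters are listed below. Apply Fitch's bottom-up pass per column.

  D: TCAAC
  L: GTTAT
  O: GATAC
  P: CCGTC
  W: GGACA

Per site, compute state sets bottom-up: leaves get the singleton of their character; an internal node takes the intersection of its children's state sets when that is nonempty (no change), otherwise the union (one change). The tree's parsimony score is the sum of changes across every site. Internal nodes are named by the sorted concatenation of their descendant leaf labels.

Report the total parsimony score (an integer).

11

[col 0] DW: children D:{T}, W:{G} ∪→ {G,T}; cost 1
[col 0] LP: children L:{G}, P:{C} ∪→ {C,G}; cost 1
[col 0] DLPW: children DW:{G,T}, LP:{C,G} ∩→ {G}; cost 0
[col 0] DLOPW: children DLPW:{G}, O:{G} ∩→ {G}; cost 0
[col 1] DW: children D:{C}, W:{G} ∪→ {C,G}; cost 1
[col 1] LP: children L:{T}, P:{C} ∪→ {C,T}; cost 1
[col 1] DLPW: children DW:{C,G}, LP:{C,T} ∩→ {C}; cost 0
[col 1] DLOPW: children DLPW:{C}, O:{A} ∪→ {A,C}; cost 1
[col 2] DW: children D:{A}, W:{A} ∩→ {A}; cost 0
[col 2] LP: children L:{T}, P:{G} ∪→ {G,T}; cost 1
[col 2] DLPW: children DW:{A}, LP:{G,T} ∪→ {A,G,T}; cost 1
[col 2] DLOPW: children DLPW:{A,G,T}, O:{T} ∩→ {T}; cost 0
[col 3] DW: children D:{A}, W:{C} ∪→ {A,C}; cost 1
[col 3] LP: children L:{A}, P:{T} ∪→ {A,T}; cost 1
[col 3] DLPW: children DW:{A,C}, LP:{A,T} ∩→ {A}; cost 0
[col 3] DLOPW: children DLPW:{A}, O:{A} ∩→ {A}; cost 0
[col 4] DW: children D:{C}, W:{A} ∪→ {A,C}; cost 1
[col 4] LP: children L:{T}, P:{C} ∪→ {C,T}; cost 1
[col 4] DLPW: children DW:{A,C}, LP:{C,T} ∩→ {C}; cost 0
[col 4] DLOPW: children DLPW:{C}, O:{C} ∩→ {C}; cost 0
per-site changes: [2, 3, 2, 2, 2]; total = 11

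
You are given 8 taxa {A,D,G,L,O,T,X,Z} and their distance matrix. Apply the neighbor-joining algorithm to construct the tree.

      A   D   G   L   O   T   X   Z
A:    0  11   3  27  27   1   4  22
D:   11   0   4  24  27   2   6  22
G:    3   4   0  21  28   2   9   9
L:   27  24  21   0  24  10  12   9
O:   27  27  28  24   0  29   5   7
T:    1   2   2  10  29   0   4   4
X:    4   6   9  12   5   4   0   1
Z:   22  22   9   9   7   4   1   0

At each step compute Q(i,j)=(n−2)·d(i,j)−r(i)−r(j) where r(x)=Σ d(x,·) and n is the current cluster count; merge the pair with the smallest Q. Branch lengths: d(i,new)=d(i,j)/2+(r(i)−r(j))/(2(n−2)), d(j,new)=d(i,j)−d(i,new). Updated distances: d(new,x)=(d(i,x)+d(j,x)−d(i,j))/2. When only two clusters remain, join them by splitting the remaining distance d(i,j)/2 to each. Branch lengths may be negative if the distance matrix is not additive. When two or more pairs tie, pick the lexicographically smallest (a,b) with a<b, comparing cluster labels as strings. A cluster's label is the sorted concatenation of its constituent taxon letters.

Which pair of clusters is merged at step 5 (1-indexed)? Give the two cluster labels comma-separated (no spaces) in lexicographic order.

1. join O+Z (d=7, Q=-179) ⇒ OZ; edges |O|=115/12, |Z|=-31/12
  updated: d(A,OZ)=21, d(D,OZ)=21, d(G,OZ)=15, d(L,OZ)=13, d(OZ,T)=13, d(OZ,X)=-1/2
2. join L+OZ (d=13, Q=-249/2) ⇒ LOZ; edges |L|=179/20, |OZ|=81/20
  updated: d(A,LOZ)=35/2, d(D,LOZ)=16, d(G,LOZ)=23/2, d(LOZ,T)=5, d(LOZ,X)=-3/4
3. join LOZ+X (d=-3/4, Q=-149/2) ⇒ LOXZ; edges |LOZ|=3, |X|=-15/4
  updated: d(A,LOXZ)=89/8, d(D,LOXZ)=91/8, d(G,LOXZ)=85/8, d(LOXZ,T)=39/8
4. join A+G (d=3, Q=-147/4) ⇒ AG; edges |A|=31/12, |G|=5/12
  updated: d(AG,D)=6, d(AG,LOXZ)=75/8, d(AG,T)=0
5. join AG+D (d=6, Q=-91/4) ⇒ ADG; edges |AG|=2, |D|=4
  updated: d(ADG,LOXZ)=59/8, d(ADG,T)=-2
6. join ADG+LOXZ (d=59/8, Q=-41/4) ⇒ ADGLOXZ; edges |ADG|=1/4, |LOXZ|=57/8
  updated: d(ADGLOXZ,T)=-9/4
7. join ADGLOXZ+T (d=-9/4) ⇒ ADGLOTXZ; edges |ADGLOXZ|=-9/8, |T|=-9/8
final tree: ((((A:31/12,G:5/12):2,D:4):1/4,((L:179/20,(O:115/12,Z:-31/12):81/20):3,X:-15/4):57/8):-9/8,T:-9/8)
total length: 267/8

AG,D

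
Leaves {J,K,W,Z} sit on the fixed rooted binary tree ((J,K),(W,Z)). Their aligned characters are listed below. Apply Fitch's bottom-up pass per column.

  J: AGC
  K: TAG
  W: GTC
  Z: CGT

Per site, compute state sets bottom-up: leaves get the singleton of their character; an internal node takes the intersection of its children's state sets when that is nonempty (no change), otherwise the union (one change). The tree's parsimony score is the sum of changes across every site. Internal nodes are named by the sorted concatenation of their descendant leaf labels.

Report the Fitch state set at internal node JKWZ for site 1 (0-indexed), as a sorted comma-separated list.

[col 0] JK: children J:{A}, K:{T} ∪→ {A,T}; cost 1
[col 0] WZ: children W:{G}, Z:{C} ∪→ {C,G}; cost 1
[col 0] JKWZ: children JK:{A,T}, WZ:{C,G} ∪→ {A,C,G,T}; cost 1
[col 1] JK: children J:{G}, K:{A} ∪→ {A,G}; cost 1
[col 1] WZ: children W:{T}, Z:{G} ∪→ {G,T}; cost 1
[col 1] JKWZ: children JK:{A,G}, WZ:{G,T} ∩→ {G}; cost 0
[col 2] JK: children J:{C}, K:{G} ∪→ {C,G}; cost 1
[col 2] WZ: children W:{C}, Z:{T} ∪→ {C,T}; cost 1
[col 2] JKWZ: children JK:{C,G}, WZ:{C,T} ∩→ {C}; cost 0
per-site changes: [3, 2, 2]; total = 7

G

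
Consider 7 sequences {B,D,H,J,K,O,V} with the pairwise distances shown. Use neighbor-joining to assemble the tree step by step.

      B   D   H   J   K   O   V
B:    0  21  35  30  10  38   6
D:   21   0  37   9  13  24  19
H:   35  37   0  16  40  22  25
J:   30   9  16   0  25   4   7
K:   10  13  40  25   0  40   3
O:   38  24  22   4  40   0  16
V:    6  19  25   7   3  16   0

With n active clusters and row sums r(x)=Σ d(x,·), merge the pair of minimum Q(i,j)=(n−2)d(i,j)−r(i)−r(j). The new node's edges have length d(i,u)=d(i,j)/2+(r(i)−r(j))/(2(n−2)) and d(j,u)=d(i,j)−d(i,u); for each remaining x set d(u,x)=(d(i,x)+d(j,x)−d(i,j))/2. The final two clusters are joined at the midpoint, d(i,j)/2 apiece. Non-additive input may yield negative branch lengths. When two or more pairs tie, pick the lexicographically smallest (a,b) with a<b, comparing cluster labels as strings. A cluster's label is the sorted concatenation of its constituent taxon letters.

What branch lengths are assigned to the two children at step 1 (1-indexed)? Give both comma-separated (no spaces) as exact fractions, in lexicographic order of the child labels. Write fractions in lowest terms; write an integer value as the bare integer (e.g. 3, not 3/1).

59/10,41/10

iteration 1: select B,K (d=10, Q=-221); attach at lengths (59/10, 41/10); label the merged cluster BK
  updated: d(BK,D)=12, d(BK,H)=65/2, d(BK,J)=45/2, d(BK,O)=34, d(BK,V)=-1/2
iteration 2: select BK,V (d=-1/2, Q=-169); attach at lengths (4, -9/2); label the merged cluster BKV
  updated: d(BKV,D)=63/4, d(BKV,H)=29, d(BKV,J)=15, d(BKV,O)=101/4
iteration 3: select BKV,D (d=63/4, Q=-247/2); attach at lengths (31/4, 8); label the merged cluster BDKV
  updated: d(BDKV,H)=201/8, d(BDKV,J)=33/8, d(BDKV,O)=67/4
iteration 4: select BDKV,J (d=33/8, Q=-495/8); attach at lengths (241/32, -109/32); label the merged cluster BDJKV
  updated: d(BDJKV,H)=37/2, d(BDJKV,O)=133/16
iteration 5: select BDJKV,H (d=37/2, Q=-781/16); attach at lengths (77/32, 515/32); label the merged cluster BDHJKV
  updated: d(BDHJKV,O)=189/32
iteration 6: select BDHJKV,O (d=189/32); attach at lengths (189/64, 189/64); label the merged cluster BDHJKOV
final tree: ((((((B:59/10,K:41/10):4,V:-9/2):31/4,D:8):241/32,J:-109/32):77/32,H:515/32):189/64,O:189/64)
total length: 1721/32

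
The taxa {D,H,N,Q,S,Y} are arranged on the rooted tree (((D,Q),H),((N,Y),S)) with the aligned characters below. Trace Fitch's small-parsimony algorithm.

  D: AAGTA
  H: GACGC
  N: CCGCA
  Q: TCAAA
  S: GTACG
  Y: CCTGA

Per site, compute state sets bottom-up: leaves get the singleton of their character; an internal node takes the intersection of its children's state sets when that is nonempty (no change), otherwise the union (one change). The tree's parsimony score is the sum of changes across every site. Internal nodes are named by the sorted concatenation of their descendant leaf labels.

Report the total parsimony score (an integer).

site 0, node DQ: D={A} ∪ Q={T} → {A,T} (+1)
site 0, node DHQ: DQ={A,T} ∪ H={G} → {A,G,T} (+1)
site 0, node NY: N={C} ∩ Y={C} → {C} (+0)
site 0, node NSY: NY={C} ∪ S={G} → {C,G} (+1)
site 0, node DHNQSY: DHQ={A,G,T} ∩ NSY={C,G} → {G} (+0)
site 1, node DQ: D={A} ∪ Q={C} → {A,C} (+1)
site 1, node DHQ: DQ={A,C} ∩ H={A} → {A} (+0)
site 1, node NY: N={C} ∩ Y={C} → {C} (+0)
site 1, node NSY: NY={C} ∪ S={T} → {C,T} (+1)
site 1, node DHNQSY: DHQ={A} ∪ NSY={C,T} → {A,C,T} (+1)
site 2, node DQ: D={G} ∪ Q={A} → {A,G} (+1)
site 2, node DHQ: DQ={A,G} ∪ H={C} → {A,C,G} (+1)
site 2, node NY: N={G} ∪ Y={T} → {G,T} (+1)
site 2, node NSY: NY={G,T} ∪ S={A} → {A,G,T} (+1)
site 2, node DHNQSY: DHQ={A,C,G} ∩ NSY={A,G,T} → {A,G} (+0)
site 3, node DQ: D={T} ∪ Q={A} → {A,T} (+1)
site 3, node DHQ: DQ={A,T} ∪ H={G} → {A,G,T} (+1)
site 3, node NY: N={C} ∪ Y={G} → {C,G} (+1)
site 3, node NSY: NY={C,G} ∩ S={C} → {C} (+0)
site 3, node DHNQSY: DHQ={A,G,T} ∪ NSY={C} → {A,C,G,T} (+1)
site 4, node DQ: D={A} ∩ Q={A} → {A} (+0)
site 4, node DHQ: DQ={A} ∪ H={C} → {A,C} (+1)
site 4, node NY: N={A} ∩ Y={A} → {A} (+0)
site 4, node NSY: NY={A} ∪ S={G} → {A,G} (+1)
site 4, node DHNQSY: DHQ={A,C} ∩ NSY={A,G} → {A} (+0)
per-site changes: [3, 3, 4, 4, 2]; total = 16

16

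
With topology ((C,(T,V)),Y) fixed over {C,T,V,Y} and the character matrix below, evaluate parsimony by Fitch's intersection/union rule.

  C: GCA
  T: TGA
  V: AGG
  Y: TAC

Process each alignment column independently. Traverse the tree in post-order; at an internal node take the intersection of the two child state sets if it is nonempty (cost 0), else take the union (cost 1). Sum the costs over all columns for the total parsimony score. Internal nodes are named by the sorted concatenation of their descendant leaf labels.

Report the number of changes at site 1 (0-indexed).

2

[col 0] TV: children T:{T}, V:{A} ∪→ {A,T}; cost 1
[col 0] CTV: children C:{G}, TV:{A,T} ∪→ {A,G,T}; cost 1
[col 0] CTVY: children CTV:{A,G,T}, Y:{T} ∩→ {T}; cost 0
[col 1] TV: children T:{G}, V:{G} ∩→ {G}; cost 0
[col 1] CTV: children C:{C}, TV:{G} ∪→ {C,G}; cost 1
[col 1] CTVY: children CTV:{C,G}, Y:{A} ∪→ {A,C,G}; cost 1
[col 2] TV: children T:{A}, V:{G} ∪→ {A,G}; cost 1
[col 2] CTV: children C:{A}, TV:{A,G} ∩→ {A}; cost 0
[col 2] CTVY: children CTV:{A}, Y:{C} ∪→ {A,C}; cost 1
per-site changes: [2, 2, 2]; total = 6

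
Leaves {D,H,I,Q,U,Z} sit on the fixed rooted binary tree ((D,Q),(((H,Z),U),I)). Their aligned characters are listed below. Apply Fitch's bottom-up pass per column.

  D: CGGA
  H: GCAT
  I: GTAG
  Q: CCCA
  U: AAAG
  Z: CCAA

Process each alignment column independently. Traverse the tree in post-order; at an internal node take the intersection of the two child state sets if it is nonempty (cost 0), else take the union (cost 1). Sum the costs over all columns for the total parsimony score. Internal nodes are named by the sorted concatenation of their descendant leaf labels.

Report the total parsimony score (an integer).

11

[col 0] DQ: children D:{C}, Q:{C} ∩→ {C}; cost 0
[col 0] HZ: children H:{G}, Z:{C} ∪→ {C,G}; cost 1
[col 0] HUZ: children HZ:{C,G}, U:{A} ∪→ {A,C,G}; cost 1
[col 0] HIUZ: children HUZ:{A,C,G}, I:{G} ∩→ {G}; cost 0
[col 0] DHIQUZ: children DQ:{C}, HIUZ:{G} ∪→ {C,G}; cost 1
[col 1] DQ: children D:{G}, Q:{C} ∪→ {C,G}; cost 1
[col 1] HZ: children H:{C}, Z:{C} ∩→ {C}; cost 0
[col 1] HUZ: children HZ:{C}, U:{A} ∪→ {A,C}; cost 1
[col 1] HIUZ: children HUZ:{A,C}, I:{T} ∪→ {A,C,T}; cost 1
[col 1] DHIQUZ: children DQ:{C,G}, HIUZ:{A,C,T} ∩→ {C}; cost 0
[col 2] DQ: children D:{G}, Q:{C} ∪→ {C,G}; cost 1
[col 2] HZ: children H:{A}, Z:{A} ∩→ {A}; cost 0
[col 2] HUZ: children HZ:{A}, U:{A} ∩→ {A}; cost 0
[col 2] HIUZ: children HUZ:{A}, I:{A} ∩→ {A}; cost 0
[col 2] DHIQUZ: children DQ:{C,G}, HIUZ:{A} ∪→ {A,C,G}; cost 1
[col 3] DQ: children D:{A}, Q:{A} ∩→ {A}; cost 0
[col 3] HZ: children H:{T}, Z:{A} ∪→ {A,T}; cost 1
[col 3] HUZ: children HZ:{A,T}, U:{G} ∪→ {A,G,T}; cost 1
[col 3] HIUZ: children HUZ:{A,G,T}, I:{G} ∩→ {G}; cost 0
[col 3] DHIQUZ: children DQ:{A}, HIUZ:{G} ∪→ {A,G}; cost 1
per-site changes: [3, 3, 2, 3]; total = 11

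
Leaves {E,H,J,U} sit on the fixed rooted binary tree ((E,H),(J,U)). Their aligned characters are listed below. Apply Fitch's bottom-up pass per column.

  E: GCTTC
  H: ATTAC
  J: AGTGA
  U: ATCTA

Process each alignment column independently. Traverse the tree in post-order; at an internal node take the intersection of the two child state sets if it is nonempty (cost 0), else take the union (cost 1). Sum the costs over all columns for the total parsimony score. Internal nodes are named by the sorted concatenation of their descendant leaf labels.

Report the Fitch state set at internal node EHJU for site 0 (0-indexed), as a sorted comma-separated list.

A

site 0, node EH: E={G} ∪ H={A} → {A,G} (+1)
site 0, node JU: J={A} ∩ U={A} → {A} (+0)
site 0, node EHJU: EH={A,G} ∩ JU={A} → {A} (+0)
site 1, node EH: E={C} ∪ H={T} → {C,T} (+1)
site 1, node JU: J={G} ∪ U={T} → {G,T} (+1)
site 1, node EHJU: EH={C,T} ∩ JU={G,T} → {T} (+0)
site 2, node EH: E={T} ∩ H={T} → {T} (+0)
site 2, node JU: J={T} ∪ U={C} → {C,T} (+1)
site 2, node EHJU: EH={T} ∩ JU={C,T} → {T} (+0)
site 3, node EH: E={T} ∪ H={A} → {A,T} (+1)
site 3, node JU: J={G} ∪ U={T} → {G,T} (+1)
site 3, node EHJU: EH={A,T} ∩ JU={G,T} → {T} (+0)
site 4, node EH: E={C} ∩ H={C} → {C} (+0)
site 4, node JU: J={A} ∩ U={A} → {A} (+0)
site 4, node EHJU: EH={C} ∪ JU={A} → {A,C} (+1)
per-site changes: [1, 2, 1, 2, 1]; total = 7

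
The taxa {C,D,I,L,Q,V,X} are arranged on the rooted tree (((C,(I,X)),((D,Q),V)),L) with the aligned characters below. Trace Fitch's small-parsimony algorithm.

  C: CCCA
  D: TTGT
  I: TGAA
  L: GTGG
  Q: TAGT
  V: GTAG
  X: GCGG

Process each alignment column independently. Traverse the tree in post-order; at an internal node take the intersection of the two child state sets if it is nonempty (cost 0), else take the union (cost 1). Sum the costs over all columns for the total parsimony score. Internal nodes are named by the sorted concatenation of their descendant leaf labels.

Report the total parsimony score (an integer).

12

site 0, node IX: I={T} ∪ X={G} → {G,T} (+1)
site 0, node CIX: C={C} ∪ IX={G,T} → {C,G,T} (+1)
site 0, node DQ: D={T} ∩ Q={T} → {T} (+0)
site 0, node DQV: DQ={T} ∪ V={G} → {G,T} (+1)
site 0, node CDIQVX: CIX={C,G,T} ∩ DQV={G,T} → {G,T} (+0)
site 0, node CDILQVX: CDIQVX={G,T} ∩ L={G} → {G} (+0)
site 1, node IX: I={G} ∪ X={C} → {C,G} (+1)
site 1, node CIX: C={C} ∩ IX={C,G} → {C} (+0)
site 1, node DQ: D={T} ∪ Q={A} → {A,T} (+1)
site 1, node DQV: DQ={A,T} ∩ V={T} → {T} (+0)
site 1, node CDIQVX: CIX={C} ∪ DQV={T} → {C,T} (+1)
site 1, node CDILQVX: CDIQVX={C,T} ∩ L={T} → {T} (+0)
site 2, node IX: I={A} ∪ X={G} → {A,G} (+1)
site 2, node CIX: C={C} ∪ IX={A,G} → {A,C,G} (+1)
site 2, node DQ: D={G} ∩ Q={G} → {G} (+0)
site 2, node DQV: DQ={G} ∪ V={A} → {A,G} (+1)
site 2, node CDIQVX: CIX={A,C,G} ∩ DQV={A,G} → {A,G} (+0)
site 2, node CDILQVX: CDIQVX={A,G} ∩ L={G} → {G} (+0)
site 3, node IX: I={A} ∪ X={G} → {A,G} (+1)
site 3, node CIX: C={A} ∩ IX={A,G} → {A} (+0)
site 3, node DQ: D={T} ∩ Q={T} → {T} (+0)
site 3, node DQV: DQ={T} ∪ V={G} → {G,T} (+1)
site 3, node CDIQVX: CIX={A} ∪ DQV={G,T} → {A,G,T} (+1)
site 3, node CDILQVX: CDIQVX={A,G,T} ∩ L={G} → {G} (+0)
per-site changes: [3, 3, 3, 3]; total = 12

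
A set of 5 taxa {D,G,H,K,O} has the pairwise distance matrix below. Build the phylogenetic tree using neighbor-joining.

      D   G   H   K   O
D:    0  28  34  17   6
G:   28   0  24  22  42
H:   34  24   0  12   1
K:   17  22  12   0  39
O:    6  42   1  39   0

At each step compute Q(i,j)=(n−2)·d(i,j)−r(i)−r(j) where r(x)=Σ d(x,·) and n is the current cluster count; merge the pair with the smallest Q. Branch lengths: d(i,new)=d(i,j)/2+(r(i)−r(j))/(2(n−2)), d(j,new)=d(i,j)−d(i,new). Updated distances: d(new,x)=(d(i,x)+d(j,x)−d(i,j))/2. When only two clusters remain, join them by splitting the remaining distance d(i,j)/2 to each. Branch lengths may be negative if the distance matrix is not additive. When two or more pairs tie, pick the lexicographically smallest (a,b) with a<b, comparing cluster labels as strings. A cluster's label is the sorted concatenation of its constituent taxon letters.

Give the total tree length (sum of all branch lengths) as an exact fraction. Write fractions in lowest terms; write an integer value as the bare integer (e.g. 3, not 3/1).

379/8

1. join H+O (d=1, Q=-156) ⇒ HO; edges |H|=-7/3, |O|=10/3
  updated: d(D,HO)=39/2, d(G,HO)=65/2, d(HO,K)=25
2. join D+HO (d=39/2, Q=-205/2) ⇒ DHO; edges |D|=53/8, |HO|=103/8
  updated: d(DHO,G)=41/2, d(DHO,K)=45/4
3. join DHO+G (d=41/2, Q=-215/4) ⇒ DGHO; edges |DHO|=39/8, |G|=125/8
  updated: d(DGHO,K)=51/8
4. join DGHO+K (d=51/8) ⇒ DGHKO; edges |DGHO|=51/16, |K|=51/16
final tree: (((D:53/8,(H:-7/3,O:10/3):103/8):39/8,G:125/8):51/16,K:51/16)
total length: 379/8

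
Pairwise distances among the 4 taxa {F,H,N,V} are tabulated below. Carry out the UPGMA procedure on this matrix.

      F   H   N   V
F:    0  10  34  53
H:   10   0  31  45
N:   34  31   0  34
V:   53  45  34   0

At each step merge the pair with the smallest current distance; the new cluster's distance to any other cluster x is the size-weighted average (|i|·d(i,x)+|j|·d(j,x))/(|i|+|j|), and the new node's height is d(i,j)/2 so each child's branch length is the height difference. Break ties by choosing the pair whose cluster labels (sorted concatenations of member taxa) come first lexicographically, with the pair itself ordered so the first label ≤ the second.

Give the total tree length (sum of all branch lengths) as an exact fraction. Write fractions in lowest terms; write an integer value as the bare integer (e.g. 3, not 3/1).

1. join F+H (d=10) ⇒ FH; edges |F|=5, |H|=5
  updated: d(FH,N)=65/2, d(FH,V)=49
2. join FH+N (d=65/2) ⇒ FHN; edges |FH|=45/4, |N|=65/4
  updated: d(FHN,V)=44
3. join FHN+V (d=44) ⇒ FHNV; edges |FHN|=23/4, |V|=22
final tree: (((F:5,H:5):45/4,N:65/4):23/4,V:22)
total length: 261/4

261/4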